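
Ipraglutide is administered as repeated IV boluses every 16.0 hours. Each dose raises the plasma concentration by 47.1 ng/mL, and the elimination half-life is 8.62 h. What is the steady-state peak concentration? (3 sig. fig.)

65.1 ng/mL

k = ln 2 / 8.62 = 0.08041 h⁻¹
Fraction remaining after one interval: e^(−kτ) = e^(−0.08041 × 16.0) = 0.2762
R = 1 / (1 − 0.2762) = 1.382
Css,max = 47.1 × 1.382 ≈ 65.1 ng/mL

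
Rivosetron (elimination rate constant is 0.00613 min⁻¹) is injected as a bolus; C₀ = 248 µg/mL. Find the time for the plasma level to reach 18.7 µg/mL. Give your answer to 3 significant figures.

C(t) = C₀ e^(−kt)  ⇒  t = ln(C₀/C) / k
t = ln(248/18.7) / 0.006130 = 2.585 / 0.006130 ≈ 422 minutes

422 minutes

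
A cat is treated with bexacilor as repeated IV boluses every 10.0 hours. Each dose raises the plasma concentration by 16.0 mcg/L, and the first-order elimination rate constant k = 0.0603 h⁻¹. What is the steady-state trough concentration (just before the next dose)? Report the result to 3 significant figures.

Fraction remaining after one interval: e^(−kτ) = e^(−0.06030 × 10.0) = 0.5472
R = 1 / (1 − 0.5472) = 2.208
Css,max = 16.0 × 2.208 = 35.33 mcg/L
Css,min = Css,max × e^(−kτ) = 35.33 × 0.5472 ≈ 19.3 mcg/L

19.3 mcg/L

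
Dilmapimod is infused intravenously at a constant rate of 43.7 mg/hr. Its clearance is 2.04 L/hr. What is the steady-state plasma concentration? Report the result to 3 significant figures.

21.4 µg/mL

Css = infusion rate / CL = 43.7 / 2.04 ≈ 21.4 µg/mL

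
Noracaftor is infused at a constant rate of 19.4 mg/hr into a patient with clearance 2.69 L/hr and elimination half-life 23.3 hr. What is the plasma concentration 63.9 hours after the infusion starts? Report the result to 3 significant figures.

Css = rate / CL = 19.4 / 2.69 = 7.212 µg/mL
k = ln 2 / 23.3 = 0.02975 hr⁻¹
C(t) = Css (1 − e^(−kt)) = 7.212 × (1 − e^(−1.901)) = 7.212 × 0.8506 ≈ 6.13 µg/mL

6.13 µg/mL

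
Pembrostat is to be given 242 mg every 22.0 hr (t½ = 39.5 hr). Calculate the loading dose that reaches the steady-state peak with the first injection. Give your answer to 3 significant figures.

k = ln 2 / 39.5 = 0.01755 hr⁻¹
Accumulation ratio R = 1 / (1 − e^(−kτ)) = 1 / (1 − e^(−0.01755×22.0)) = 1 / (1 − 0.6797) = 3.122
Loading dose = maintenance dose × R = 242 × 3.122 ≈ 756 mg

756 mg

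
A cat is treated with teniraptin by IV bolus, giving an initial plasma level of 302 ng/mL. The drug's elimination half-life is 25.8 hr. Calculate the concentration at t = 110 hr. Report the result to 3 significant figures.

15.7 ng/mL

k = ln 2 / 25.8 = 0.02687 hr⁻¹
110 hr is 4.264 half-lives, so C = 302 × (1/2)^4.264 = 302 × 0.05206 ≈ 15.7 ng/mL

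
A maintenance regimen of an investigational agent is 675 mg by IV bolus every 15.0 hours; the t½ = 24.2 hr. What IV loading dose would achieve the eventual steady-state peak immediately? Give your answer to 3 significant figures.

1930 mg

k = ln 2 / 24.2 = 0.02864 hr⁻¹
Accumulation ratio R = 1 / (1 − e^(−kτ)) = 1 / (1 − e^(−0.02864×15.0)) = 1 / (1 − 0.6507) = 2.863
Loading dose = maintenance dose × R = 675 × 2.863 ≈ 1930 mg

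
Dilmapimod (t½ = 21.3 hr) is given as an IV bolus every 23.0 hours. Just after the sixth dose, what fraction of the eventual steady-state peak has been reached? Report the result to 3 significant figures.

0.989

k = ln 2 / 21.3 = 0.03254 hr⁻¹
f_n = 1 − e^(−nkτ) = 1 − e^(−6 × 0.03254 × 23.0) = 1 − e^(−4.491) = 1 − 0.01121 ≈ 0.989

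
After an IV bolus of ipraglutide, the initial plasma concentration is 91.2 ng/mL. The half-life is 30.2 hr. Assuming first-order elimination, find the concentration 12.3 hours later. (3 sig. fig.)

k = ln 2 / 30.2 = 0.02295 hr⁻¹
12.3 hr is 0.4073 half-lives, so C = 91.2 × (1/2)^0.4073 = 91.2 × 0.7540 ≈ 68.8 ng/mL

68.8 ng/mL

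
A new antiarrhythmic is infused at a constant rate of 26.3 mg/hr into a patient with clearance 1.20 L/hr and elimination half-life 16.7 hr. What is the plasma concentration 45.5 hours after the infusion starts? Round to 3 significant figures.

Css = rate / CL = 26.3 / 1.20 = 21.92 µg/mL
k = ln 2 / 16.7 = 0.04151 hr⁻¹
C(t) = Css (1 − e^(−kt)) = 21.92 × (1 − e^(−1.889)) = 21.92 × 0.8487 ≈ 18.6 µg/mL

18.6 µg/mL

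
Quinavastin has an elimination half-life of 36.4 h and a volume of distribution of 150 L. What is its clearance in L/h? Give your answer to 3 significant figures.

2.86 L/h

k = ln 2 / t½ = ln 2 / 36.4 = 0.01904 h⁻¹
CL = k · V = 0.01904 × 150 ≈ 2.86 L/h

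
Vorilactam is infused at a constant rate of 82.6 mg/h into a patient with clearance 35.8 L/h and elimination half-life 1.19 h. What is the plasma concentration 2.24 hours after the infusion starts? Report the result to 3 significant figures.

Css = rate / CL = 82.6 / 35.8 = 2.307 mg/L
k = ln 2 / 1.19 = 0.5825 h⁻¹
C(t) = Css (1 − e^(−kt)) = 2.307 × (1 − e^(−1.305)) = 2.307 × 0.7288 ≈ 1.68 mg/L

1.68 mg/L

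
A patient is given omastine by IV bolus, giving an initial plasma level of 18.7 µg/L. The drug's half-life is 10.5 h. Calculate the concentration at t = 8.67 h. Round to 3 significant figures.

k = ln 2 / 10.5 = 0.06601 h⁻¹
8.67 h is 0.8257 half-lives, so C = 18.7 × (1/2)^0.8257 = 18.7 × 0.5642 ≈ 10.6 µg/L

10.6 µg/L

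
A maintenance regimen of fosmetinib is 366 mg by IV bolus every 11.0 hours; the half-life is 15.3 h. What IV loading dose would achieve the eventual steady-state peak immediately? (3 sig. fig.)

k = ln 2 / 15.3 = 0.04530 h⁻¹
Accumulation ratio R = 1 / (1 − e^(−kτ)) = 1 / (1 − e^(−0.04530×11.0)) = 1 / (1 − 0.6075) = 2.548
Loading dose = maintenance dose × R = 366 × 2.548 ≈ 933 mg

933 mg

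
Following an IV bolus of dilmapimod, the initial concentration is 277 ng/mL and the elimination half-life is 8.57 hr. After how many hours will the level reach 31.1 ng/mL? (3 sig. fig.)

27.0 hours

k = ln 2 / 8.57 = 0.08088 hr⁻¹
C(t) = C₀ e^(−kt)  ⇒  t = ln(C₀/C) / k
t = ln(277/31.1) / 0.08088 = 2.187 / 0.08088 ≈ 27.0 hours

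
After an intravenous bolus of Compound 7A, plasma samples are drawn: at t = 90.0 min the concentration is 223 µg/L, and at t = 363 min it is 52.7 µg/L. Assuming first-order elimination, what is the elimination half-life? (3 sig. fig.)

k = ln(C₁/C₂) / (t₂ − t₁) = ln(223/52.7) / (363 − 90.0)
  = 1.443 / 273.0 = 0.005284 min⁻¹
t½ = ln 2 / k = ln 2 / 0.005284 ≈ 131 minutes

131 minutes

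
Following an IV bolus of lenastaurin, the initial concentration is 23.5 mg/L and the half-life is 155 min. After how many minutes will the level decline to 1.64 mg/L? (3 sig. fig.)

595 minutes

k = ln 2 / 155 = 0.004472 min⁻¹
C(t) = C₀ e^(−kt)  ⇒  t = ln(C₀/C) / k
t = ln(23.5/1.64) / 0.004472 = 2.662 / 0.004472 ≈ 595 minutes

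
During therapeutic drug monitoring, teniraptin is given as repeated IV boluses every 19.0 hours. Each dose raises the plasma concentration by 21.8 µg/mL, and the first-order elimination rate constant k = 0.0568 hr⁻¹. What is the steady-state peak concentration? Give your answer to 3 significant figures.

33.0 µg/mL

Fraction remaining after one interval: e^(−kτ) = e^(−0.05680 × 19.0) = 0.3399
R = 1 / (1 − 0.3399) = 1.515
Css,max = 21.8 × 1.515 ≈ 33.0 µg/mL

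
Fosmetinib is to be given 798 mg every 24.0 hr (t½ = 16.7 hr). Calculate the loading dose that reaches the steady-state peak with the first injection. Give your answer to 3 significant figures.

k = ln 2 / 16.7 = 0.04151 hr⁻¹
Accumulation ratio R = 1 / (1 − e^(−kτ)) = 1 / (1 − e^(−0.04151×24.0)) = 1 / (1 − 0.3693) = 1.586
Loading dose = maintenance dose × R = 798 × 1.586 ≈ 1270 mg

1270 mg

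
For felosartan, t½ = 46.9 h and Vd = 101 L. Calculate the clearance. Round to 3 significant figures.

k = ln 2 / t½ = ln 2 / 46.9 = 0.01478 h⁻¹
CL = k · V = 0.01478 × 101 ≈ 1.49 L/h

1.49 L/h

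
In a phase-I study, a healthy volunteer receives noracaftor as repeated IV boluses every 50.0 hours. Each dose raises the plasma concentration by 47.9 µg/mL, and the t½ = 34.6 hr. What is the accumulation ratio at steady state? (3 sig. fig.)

1.58

k = ln 2 / 34.6 = 0.02003 hr⁻¹
Fraction remaining after one interval: e^(−kτ) = e^(−0.02003 × 50.0) = 0.3673
R = 1 / (1 − 0.3673) = 1 / 0.6327 ≈ 1.58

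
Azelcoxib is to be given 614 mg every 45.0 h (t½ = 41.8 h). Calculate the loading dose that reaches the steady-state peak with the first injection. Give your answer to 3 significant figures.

k = ln 2 / 41.8 = 0.01658 h⁻¹
Accumulation ratio R = 1 / (1 − e^(−kτ)) = 1 / (1 − e^(−0.01658×45.0)) = 1 / (1 − 0.4742) = 1.902
Loading dose = maintenance dose × R = 614 × 1.902 ≈ 1170 mg

1170 mg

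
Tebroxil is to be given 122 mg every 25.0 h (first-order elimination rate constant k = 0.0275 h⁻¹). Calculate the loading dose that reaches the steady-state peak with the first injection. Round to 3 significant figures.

245 mg

Accumulation ratio R = 1 / (1 − e^(−kτ)) = 1 / (1 − e^(−0.02750×25.0)) = 1 / (1 − 0.5028) = 2.011
Loading dose = maintenance dose × R = 122 × 2.011 ≈ 245 mg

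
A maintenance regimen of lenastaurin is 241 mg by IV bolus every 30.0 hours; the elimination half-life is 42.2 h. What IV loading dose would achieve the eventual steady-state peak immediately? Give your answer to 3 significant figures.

619 mg

k = ln 2 / 42.2 = 0.01643 h⁻¹
Accumulation ratio R = 1 / (1 − e^(−kτ)) = 1 / (1 − e^(−0.01643×30.0)) = 1 / (1 − 0.6109) = 2.570
Loading dose = maintenance dose × R = 241 × 2.570 ≈ 619 mg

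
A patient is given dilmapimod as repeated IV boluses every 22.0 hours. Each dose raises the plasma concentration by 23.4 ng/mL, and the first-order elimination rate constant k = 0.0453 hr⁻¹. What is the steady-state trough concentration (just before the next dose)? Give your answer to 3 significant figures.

13.7 ng/mL

Fraction remaining after one interval: e^(−kτ) = e^(−0.04530 × 22.0) = 0.3691
R = 1 / (1 − 0.3691) = 1.585
Css,max = 23.4 × 1.585 = 37.09 ng/mL
Css,min = Css,max × e^(−kτ) = 37.09 × 0.3691 ≈ 13.7 ng/mL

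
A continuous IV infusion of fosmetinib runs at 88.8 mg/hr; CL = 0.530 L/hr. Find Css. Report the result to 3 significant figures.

168 µg/mL

Css = infusion rate / CL = 88.8 / 0.530 ≈ 168 µg/mL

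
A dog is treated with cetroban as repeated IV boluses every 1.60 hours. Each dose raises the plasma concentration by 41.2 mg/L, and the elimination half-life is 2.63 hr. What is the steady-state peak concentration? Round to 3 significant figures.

120 mg/L

k = ln 2 / 2.63 = 0.2636 hr⁻¹
Fraction remaining after one interval: e^(−kτ) = e^(−0.2636 × 1.60) = 0.6559
R = 1 / (1 − 0.6559) = 2.906
Css,max = 41.2 × 2.906 ≈ 120 mg/L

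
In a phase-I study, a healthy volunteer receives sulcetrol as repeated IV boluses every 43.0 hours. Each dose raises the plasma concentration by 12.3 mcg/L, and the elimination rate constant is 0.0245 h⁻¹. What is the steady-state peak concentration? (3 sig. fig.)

Fraction remaining after one interval: e^(−kτ) = e^(−0.02450 × 43.0) = 0.3487
R = 1 / (1 − 0.3487) = 1.535
Css,max = 12.3 × 1.535 ≈ 18.9 mcg/L

18.9 mcg/L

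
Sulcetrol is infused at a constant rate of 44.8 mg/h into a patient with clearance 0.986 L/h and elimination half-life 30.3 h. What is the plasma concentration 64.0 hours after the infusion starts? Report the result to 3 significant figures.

Css = rate / CL = 44.8 / 0.986 = 45.44 mg/L
k = ln 2 / 30.3 = 0.02288 h⁻¹
C(t) = Css (1 − e^(−kt)) = 45.44 × (1 − e^(−1.464)) = 45.44 × 0.7687 ≈ 34.9 mg/L

34.9 mg/L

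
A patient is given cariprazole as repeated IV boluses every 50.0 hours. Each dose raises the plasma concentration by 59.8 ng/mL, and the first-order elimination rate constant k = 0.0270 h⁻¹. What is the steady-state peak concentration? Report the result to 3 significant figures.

80.7 ng/mL

Fraction remaining after one interval: e^(−kτ) = e^(−0.02700 × 50.0) = 0.2592
R = 1 / (1 − 0.2592) = 1.350
Css,max = 59.8 × 1.350 ≈ 80.7 ng/mL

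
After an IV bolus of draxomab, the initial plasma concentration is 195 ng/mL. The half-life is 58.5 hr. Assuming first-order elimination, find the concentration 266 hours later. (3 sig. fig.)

k = ln 2 / 58.5 = 0.01185 hr⁻¹
C(t) = C₀ e^(−kt) = 195 × e^(−0.01185 × 266) = 195 × e^(−3.152) = 195 × 0.04278 ≈ 8.34 ng/mL

8.34 ng/mL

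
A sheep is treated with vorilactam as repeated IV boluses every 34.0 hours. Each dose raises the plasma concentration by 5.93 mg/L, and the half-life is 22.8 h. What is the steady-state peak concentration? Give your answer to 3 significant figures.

9.20 mg/L

k = ln 2 / 22.8 = 0.03040 h⁻¹
Fraction remaining after one interval: e^(−kτ) = e^(−0.03040 × 34.0) = 0.3557
R = 1 / (1 − 0.3557) = 1.552
Css,max = 5.93 × 1.552 ≈ 9.20 mg/L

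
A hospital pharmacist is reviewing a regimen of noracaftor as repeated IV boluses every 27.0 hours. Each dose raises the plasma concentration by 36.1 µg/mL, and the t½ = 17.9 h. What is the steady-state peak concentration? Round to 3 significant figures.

55.7 µg/mL

k = ln 2 / 17.9 = 0.03872 h⁻¹
Fraction remaining after one interval: e^(−kτ) = e^(−0.03872 × 27.0) = 0.3515
R = 1 / (1 − 0.3515) = 1.542
Css,max = 36.1 × 1.542 ≈ 55.7 µg/mL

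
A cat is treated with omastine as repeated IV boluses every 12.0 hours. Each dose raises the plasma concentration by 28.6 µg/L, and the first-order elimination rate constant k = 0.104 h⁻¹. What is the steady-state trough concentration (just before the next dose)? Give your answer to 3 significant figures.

11.5 µg/L

Fraction remaining after one interval: e^(−kτ) = e^(−0.1040 × 12.0) = 0.2871
R = 1 / (1 − 0.2871) = 1.403
Css,max = 28.6 × 1.403 = 40.12 µg/L
Css,min = Css,max × e^(−kτ) = 40.12 × 0.2871 ≈ 11.5 µg/L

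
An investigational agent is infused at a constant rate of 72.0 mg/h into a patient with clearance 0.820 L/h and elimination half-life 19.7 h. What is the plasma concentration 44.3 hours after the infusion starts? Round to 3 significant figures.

69.3 mg/L

Css = rate / CL = 72.0 / 0.820 = 87.80 mg/L
k = ln 2 / 19.7 = 0.03519 h⁻¹
C(t) = Css (1 − e^(−kt)) = 87.80 × (1 − e^(−1.559)) = 87.80 × 0.7896 ≈ 69.3 mg/L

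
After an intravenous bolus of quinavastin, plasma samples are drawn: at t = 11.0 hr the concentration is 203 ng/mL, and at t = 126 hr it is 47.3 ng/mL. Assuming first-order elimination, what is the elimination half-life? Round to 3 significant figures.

54.7 hours

k = ln(C₁/C₂) / (t₂ − t₁) = ln(203/47.3) / (126 − 11.0)
  = 1.457 / 115.0 = 0.01267 hr⁻¹
t½ = ln 2 / k = ln 2 / 0.01267 ≈ 54.7 hours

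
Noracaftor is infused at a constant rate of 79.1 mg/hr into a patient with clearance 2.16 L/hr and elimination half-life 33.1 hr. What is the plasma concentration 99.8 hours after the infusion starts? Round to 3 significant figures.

Css = rate / CL = 79.1 / 2.16 = 36.62 µg/mL
k = ln 2 / 33.1 = 0.02094 hr⁻¹
C(t) = Css (1 − e^(−kt)) = 36.62 × (1 − e^(−2.090)) = 36.62 × 0.8763 ≈ 32.1 µg/mL

32.1 µg/mL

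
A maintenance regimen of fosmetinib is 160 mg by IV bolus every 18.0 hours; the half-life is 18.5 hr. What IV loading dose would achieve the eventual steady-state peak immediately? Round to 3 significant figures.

k = ln 2 / 18.5 = 0.03747 hr⁻¹
Accumulation ratio R = 1 / (1 − e^(−kτ)) = 1 / (1 − e^(−0.03747×18.0)) = 1 / (1 − 0.5095) = 2.039
Loading dose = maintenance dose × R = 160 × 2.039 ≈ 326 mg

326 mg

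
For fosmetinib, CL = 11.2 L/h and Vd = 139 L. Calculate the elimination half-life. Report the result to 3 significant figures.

8.60 hours

k = CL / V = 11.2 / 139 = 0.08058 h⁻¹
t½ = ln 2 / k = ln 2 / 0.08058 ≈ 8.60 hours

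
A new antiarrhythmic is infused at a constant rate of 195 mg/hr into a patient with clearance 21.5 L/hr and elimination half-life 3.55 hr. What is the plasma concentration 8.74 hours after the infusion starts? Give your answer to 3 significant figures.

Css = rate / CL = 195 / 21.5 = 9.070 mg/L
k = ln 2 / 3.55 = 0.1953 hr⁻¹
C(t) = Css (1 − e^(−kt)) = 9.070 × (1 − e^(−1.707)) = 9.070 × 0.8185 ≈ 7.42 mg/L

7.42 mg/L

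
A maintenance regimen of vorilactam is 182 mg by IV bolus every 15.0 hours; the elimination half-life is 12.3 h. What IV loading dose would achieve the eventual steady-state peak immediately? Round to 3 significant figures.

319 mg

k = ln 2 / 12.3 = 0.05635 h⁻¹
Accumulation ratio R = 1 / (1 − e^(−kτ)) = 1 / (1 − e^(−0.05635×15.0)) = 1 / (1 − 0.4294) = 1.753
Loading dose = maintenance dose × R = 182 × 1.753 ≈ 319 mg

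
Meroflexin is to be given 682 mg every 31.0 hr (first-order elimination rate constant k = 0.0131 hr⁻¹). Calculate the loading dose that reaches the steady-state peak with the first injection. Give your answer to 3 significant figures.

2040 mg

Accumulation ratio R = 1 / (1 − e^(−kτ)) = 1 / (1 − e^(−0.01310×31.0)) = 1 / (1 − 0.6662) = 2.996
Loading dose = maintenance dose × R = 682 × 2.996 ≈ 2040 mg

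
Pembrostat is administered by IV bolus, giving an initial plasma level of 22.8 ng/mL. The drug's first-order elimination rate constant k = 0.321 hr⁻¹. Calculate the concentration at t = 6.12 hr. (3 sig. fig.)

C(t) = C₀ e^(−kt) = 22.8 × e^(−0.3210 × 6.12) = 22.8 × e^(−1.965) = 22.8 × 0.1402 ≈ 3.20 ng/mL

3.20 ng/mL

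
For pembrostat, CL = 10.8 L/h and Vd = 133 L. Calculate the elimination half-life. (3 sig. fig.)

k = CL / V = 10.8 / 133 = 0.08120 h⁻¹
t½ = ln 2 / k = ln 2 / 0.08120 ≈ 8.54 hours

8.54 hours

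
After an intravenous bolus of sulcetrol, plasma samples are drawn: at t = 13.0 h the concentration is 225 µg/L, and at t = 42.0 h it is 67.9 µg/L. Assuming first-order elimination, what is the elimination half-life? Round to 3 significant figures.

16.8 hours

k = ln(C₁/C₂) / (t₂ − t₁) = ln(225/67.9) / (42.0 − 13.0)
  = 1.198 / 29.00 = 0.04131 h⁻¹
t½ = ln 2 / k = ln 2 / 0.04131 ≈ 16.8 hours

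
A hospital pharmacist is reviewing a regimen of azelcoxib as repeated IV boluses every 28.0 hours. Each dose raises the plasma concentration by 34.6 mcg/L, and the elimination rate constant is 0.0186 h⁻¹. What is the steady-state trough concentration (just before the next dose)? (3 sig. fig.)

50.6 mcg/L

Fraction remaining after one interval: e^(−kτ) = e^(−0.01860 × 28.0) = 0.5940
R = 1 / (1 − 0.5940) = 2.463
Css,max = 34.6 × 2.463 = 85.23 mcg/L
Css,min = Css,max × e^(−kτ) = 85.23 × 0.5940 ≈ 50.6 mcg/L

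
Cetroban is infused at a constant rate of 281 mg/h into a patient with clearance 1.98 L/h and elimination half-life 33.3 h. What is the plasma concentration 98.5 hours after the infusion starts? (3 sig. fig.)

124 mg/L

Css = rate / CL = 281 / 1.98 = 141.9 mg/L
k = ln 2 / 33.3 = 0.02082 h⁻¹
C(t) = Css (1 − e^(−kt)) = 141.9 × (1 − e^(−2.050)) = 141.9 × 0.8713 ≈ 124 mg/L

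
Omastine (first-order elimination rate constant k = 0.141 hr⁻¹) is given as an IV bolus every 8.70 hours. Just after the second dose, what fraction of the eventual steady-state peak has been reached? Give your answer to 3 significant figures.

0.914

f_n = 1 − e^(−nkτ) = 1 − e^(−2 × 0.1410 × 8.70) = 1 − e^(−2.453) = 1 − 0.08600 ≈ 0.914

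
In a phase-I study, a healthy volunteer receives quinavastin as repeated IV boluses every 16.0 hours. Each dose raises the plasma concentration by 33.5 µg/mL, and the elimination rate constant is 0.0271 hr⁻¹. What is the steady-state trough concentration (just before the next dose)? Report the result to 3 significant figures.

61.7 µg/mL

Fraction remaining after one interval: e^(−kτ) = e^(−0.02710 × 16.0) = 0.6482
R = 1 / (1 − 0.6482) = 2.842
Css,max = 33.5 × 2.842 = 95.22 µg/mL
Css,min = Css,max × e^(−kτ) = 95.22 × 0.6482 ≈ 61.7 µg/mL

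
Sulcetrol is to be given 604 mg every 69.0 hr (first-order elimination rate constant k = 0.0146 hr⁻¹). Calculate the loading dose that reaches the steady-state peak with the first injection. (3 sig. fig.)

Accumulation ratio R = 1 / (1 − e^(−kτ)) = 1 / (1 − e^(−0.01460×69.0)) = 1 / (1 − 0.3652) = 1.575
Loading dose = maintenance dose × R = 604 × 1.575 ≈ 951 mg

951 mg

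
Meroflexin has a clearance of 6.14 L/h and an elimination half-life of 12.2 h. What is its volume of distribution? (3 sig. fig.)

k = ln 2 / t½ = ln 2 / 12.2 = 0.05682 h⁻¹
V = CL / k = 6.14 / 0.05682 ≈ 108 L

108 L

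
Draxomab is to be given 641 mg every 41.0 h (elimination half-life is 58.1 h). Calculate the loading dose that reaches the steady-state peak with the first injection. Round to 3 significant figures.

1660 mg

k = ln 2 / 58.1 = 0.01193 h⁻¹
Accumulation ratio R = 1 / (1 − e^(−kτ)) = 1 / (1 − e^(−0.01193×41.0)) = 1 / (1 − 0.6132) = 2.585
Loading dose = maintenance dose × R = 641 × 2.585 ≈ 1660 mg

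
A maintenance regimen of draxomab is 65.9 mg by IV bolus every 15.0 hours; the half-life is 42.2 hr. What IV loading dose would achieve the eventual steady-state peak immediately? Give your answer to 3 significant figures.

k = ln 2 / 42.2 = 0.01643 hr⁻¹
Accumulation ratio R = 1 / (1 − e^(−kτ)) = 1 / (1 − e^(−0.01643×15.0)) = 1 / (1 − 0.7816) = 4.579
Loading dose = maintenance dose × R = 65.9 × 4.579 ≈ 302 mg

302 mg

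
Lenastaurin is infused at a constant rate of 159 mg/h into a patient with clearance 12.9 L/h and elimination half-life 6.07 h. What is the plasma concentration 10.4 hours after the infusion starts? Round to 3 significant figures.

8.57 mg/L

Css = rate / CL = 159 / 12.9 = 12.33 mg/L
k = ln 2 / 6.07 = 0.1142 h⁻¹
C(t) = Css (1 − e^(−kt)) = 12.33 × (1 − e^(−1.188)) = 12.33 × 0.6950 ≈ 8.57 mg/L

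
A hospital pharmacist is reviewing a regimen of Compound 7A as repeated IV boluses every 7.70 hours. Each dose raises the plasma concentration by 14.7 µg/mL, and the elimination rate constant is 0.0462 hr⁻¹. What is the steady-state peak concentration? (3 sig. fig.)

49.1 µg/mL

Fraction remaining after one interval: e^(−kτ) = e^(−0.04620 × 7.70) = 0.7007
R = 1 / (1 − 0.7007) = 3.341
Css,max = 14.7 × 3.341 ≈ 49.1 µg/mL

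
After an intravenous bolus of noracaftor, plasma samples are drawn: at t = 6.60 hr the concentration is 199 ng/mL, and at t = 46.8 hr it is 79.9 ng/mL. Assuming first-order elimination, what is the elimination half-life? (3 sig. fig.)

k = ln(C₁/C₂) / (t₂ − t₁) = ln(199/79.9) / (46.8 − 6.60)
  = 0.9125 / 40.20 = 0.02270 hr⁻¹
t½ = ln 2 / k = ln 2 / 0.02270 ≈ 30.5 hours

30.5 hours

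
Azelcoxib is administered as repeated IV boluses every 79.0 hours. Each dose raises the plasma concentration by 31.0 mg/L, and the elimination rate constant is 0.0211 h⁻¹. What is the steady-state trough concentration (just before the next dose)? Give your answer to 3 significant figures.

7.22 mg/L

Fraction remaining after one interval: e^(−kτ) = e^(−0.02110 × 79.0) = 0.1888
R = 1 / (1 − 0.1888) = 1.233
Css,max = 31.0 × 1.233 = 38.22 mg/L
Css,min = Css,max × e^(−kτ) = 38.22 × 0.1888 ≈ 7.22 mg/L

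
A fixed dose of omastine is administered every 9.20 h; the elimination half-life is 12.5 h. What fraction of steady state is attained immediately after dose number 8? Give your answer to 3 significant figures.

k = ln 2 / 12.5 = 0.05545 h⁻¹
f_n = 1 − e^(−nkτ) = 1 − e^(−8 × 0.05545 × 9.20) = 1 − e^(−4.081) = 1 − 0.01689 ≈ 0.983

0.983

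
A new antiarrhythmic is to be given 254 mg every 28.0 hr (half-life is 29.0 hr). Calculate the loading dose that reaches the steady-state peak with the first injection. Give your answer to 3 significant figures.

k = ln 2 / 29.0 = 0.02390 hr⁻¹
Accumulation ratio R = 1 / (1 − e^(−kτ)) = 1 / (1 − e^(−0.02390×28.0)) = 1 / (1 − 0.5121) = 2.050
Loading dose = maintenance dose × R = 254 × 2.050 ≈ 521 mg

521 mg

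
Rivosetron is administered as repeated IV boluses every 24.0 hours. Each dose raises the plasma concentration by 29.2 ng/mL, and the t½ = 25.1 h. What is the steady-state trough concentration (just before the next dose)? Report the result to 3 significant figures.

31.1 ng/mL

k = ln 2 / 25.1 = 0.02762 h⁻¹
Fraction remaining after one interval: e^(−kτ) = e^(−0.02762 × 24.0) = 0.5154
R = 1 / (1 − 0.5154) = 2.064
Css,max = 29.2 × 2.064 = 60.26 ng/mL
Css,min = Css,max × e^(−kτ) = 60.26 × 0.5154 ≈ 31.1 ng/mL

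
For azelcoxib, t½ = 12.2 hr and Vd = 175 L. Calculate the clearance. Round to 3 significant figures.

9.94 L/hr

k = ln 2 / t½ = ln 2 / 12.2 = 0.05682 hr⁻¹
CL = k · V = 0.05682 × 175 ≈ 9.94 L/hr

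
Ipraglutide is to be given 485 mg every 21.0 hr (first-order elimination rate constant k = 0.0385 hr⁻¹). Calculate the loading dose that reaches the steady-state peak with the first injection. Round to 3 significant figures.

875 mg

Accumulation ratio R = 1 / (1 − e^(−kτ)) = 1 / (1 − e^(−0.03850×21.0)) = 1 / (1 − 0.4455) = 1.804
Loading dose = maintenance dose × R = 485 × 1.804 ≈ 875 mg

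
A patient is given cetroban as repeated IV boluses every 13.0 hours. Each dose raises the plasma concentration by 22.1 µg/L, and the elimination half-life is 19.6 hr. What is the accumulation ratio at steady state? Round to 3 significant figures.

k = ln 2 / 19.6 = 0.03536 hr⁻¹
Fraction remaining after one interval: e^(−kτ) = e^(−0.03536 × 13.0) = 0.6314
R = 1 / (1 − 0.6314) = 1 / 0.3686 ≈ 2.71

2.71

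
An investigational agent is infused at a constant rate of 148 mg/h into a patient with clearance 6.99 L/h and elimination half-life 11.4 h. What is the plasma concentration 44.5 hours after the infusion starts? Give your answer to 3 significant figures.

19.8 mg/L

Css = rate / CL = 148 / 6.99 = 21.17 mg/L
k = ln 2 / 11.4 = 0.06080 h⁻¹
C(t) = Css (1 − e^(−kt)) = 21.17 × (1 − e^(−2.706)) = 21.17 × 0.9332 ≈ 19.8 mg/L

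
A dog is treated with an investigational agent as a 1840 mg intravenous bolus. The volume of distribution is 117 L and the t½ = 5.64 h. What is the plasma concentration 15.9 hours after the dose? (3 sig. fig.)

2.23 µg/mL

C₀ = dose / V = 1840 / 117 = 15.73 µg/mL
k = ln 2 / 5.64 = 0.1229 h⁻¹
C(t) = C₀ e^(−kt) = 15.73 × e^(−0.1229 × 15.9) = 15.73 × e^(−1.954) = 15.73 × 0.1417 ≈ 2.23 µg/mL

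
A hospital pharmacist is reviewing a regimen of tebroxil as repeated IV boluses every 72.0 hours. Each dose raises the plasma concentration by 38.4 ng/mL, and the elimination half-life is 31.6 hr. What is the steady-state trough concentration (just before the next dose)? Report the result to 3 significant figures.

k = ln 2 / 31.6 = 0.02194 hr⁻¹
Fraction remaining after one interval: e^(−kτ) = e^(−0.02194 × 72.0) = 0.2061
R = 1 / (1 − 0.2061) = 1.260
Css,max = 38.4 × 1.260 = 48.37 ng/mL
Css,min = Css,max × e^(−kτ) = 48.37 × 0.2061 ≈ 9.97 ng/mL

9.97 ng/mL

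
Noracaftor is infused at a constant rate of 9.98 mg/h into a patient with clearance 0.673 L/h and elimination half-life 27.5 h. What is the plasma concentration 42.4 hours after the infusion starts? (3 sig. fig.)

Css = rate / CL = 9.98 / 0.673 = 14.83 mg/L
k = ln 2 / 27.5 = 0.02521 h⁻¹
C(t) = Css (1 − e^(−kt)) = 14.83 × (1 − e^(−1.069)) = 14.83 × 0.6565 ≈ 9.74 mg/L

9.74 mg/L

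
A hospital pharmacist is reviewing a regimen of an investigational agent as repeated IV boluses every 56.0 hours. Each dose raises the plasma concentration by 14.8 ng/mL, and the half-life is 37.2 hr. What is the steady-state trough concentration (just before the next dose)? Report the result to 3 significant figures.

k = ln 2 / 37.2 = 0.01863 hr⁻¹
Fraction remaining after one interval: e^(−kτ) = e^(−0.01863 × 56.0) = 0.3522
R = 1 / (1 − 0.3522) = 1.544
Css,max = 14.8 × 1.544 = 22.85 ng/mL
Css,min = Css,max × e^(−kτ) = 22.85 × 0.3522 ≈ 8.05 ng/mL

8.05 ng/mL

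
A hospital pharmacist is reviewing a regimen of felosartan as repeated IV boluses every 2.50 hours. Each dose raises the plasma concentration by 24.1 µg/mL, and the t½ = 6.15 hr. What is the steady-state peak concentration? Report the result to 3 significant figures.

98.1 µg/mL

k = ln 2 / 6.15 = 0.1127 hr⁻¹
Fraction remaining after one interval: e^(−kτ) = e^(−0.1127 × 2.50) = 0.7544
R = 1 / (1 − 0.7544) = 4.072
Css,max = 24.1 × 4.072 ≈ 98.1 µg/mL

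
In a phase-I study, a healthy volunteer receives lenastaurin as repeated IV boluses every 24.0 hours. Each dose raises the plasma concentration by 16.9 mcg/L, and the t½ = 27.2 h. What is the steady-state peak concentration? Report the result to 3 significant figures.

k = ln 2 / 27.2 = 0.02548 h⁻¹
Fraction remaining after one interval: e^(−kτ) = e^(−0.02548 × 24.0) = 0.5425
R = 1 / (1 − 0.5425) = 2.186
Css,max = 16.9 × 2.186 ≈ 36.9 mcg/L

36.9 mcg/L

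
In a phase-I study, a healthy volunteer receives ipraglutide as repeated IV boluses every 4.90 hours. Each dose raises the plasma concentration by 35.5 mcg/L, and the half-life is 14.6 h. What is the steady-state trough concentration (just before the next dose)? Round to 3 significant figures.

k = ln 2 / 14.6 = 0.04748 h⁻¹
Fraction remaining after one interval: e^(−kτ) = e^(−0.04748 × 4.90) = 0.7924
R = 1 / (1 − 0.7924) = 4.818
Css,max = 35.5 × 4.818 = 171.0 mcg/L
Css,min = Css,max × e^(−kτ) = 171.0 × 0.7924 ≈ 136 mcg/L

136 mcg/L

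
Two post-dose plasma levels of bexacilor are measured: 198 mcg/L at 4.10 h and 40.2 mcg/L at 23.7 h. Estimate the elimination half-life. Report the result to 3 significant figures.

8.52 hours

k = ln(C₁/C₂) / (t₂ − t₁) = ln(198/40.2) / (23.7 − 4.10)
  = 1.594 / 19.60 = 0.08135 h⁻¹
t½ = ln 2 / k = ln 2 / 0.08135 ≈ 8.52 hours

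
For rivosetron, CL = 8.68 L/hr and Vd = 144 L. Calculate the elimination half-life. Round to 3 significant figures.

k = CL / V = 8.68 / 144 = 0.06028 hr⁻¹
t½ = ln 2 / k = ln 2 / 0.06028 ≈ 11.5 hours

11.5 hours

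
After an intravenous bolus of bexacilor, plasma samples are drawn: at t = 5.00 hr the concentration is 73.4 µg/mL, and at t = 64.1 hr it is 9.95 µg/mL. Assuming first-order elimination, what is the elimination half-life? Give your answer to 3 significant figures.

20.5 hours

k = ln(C₁/C₂) / (t₂ − t₁) = ln(73.4/9.95) / (64.1 − 5.00)
  = 1.998 / 59.10 = 0.03381 hr⁻¹
t½ = ln 2 / k = ln 2 / 0.03381 ≈ 20.5 hours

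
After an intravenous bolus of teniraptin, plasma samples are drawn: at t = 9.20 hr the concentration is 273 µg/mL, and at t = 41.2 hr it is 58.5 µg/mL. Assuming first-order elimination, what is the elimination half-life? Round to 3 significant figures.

k = ln(C₁/C₂) / (t₂ − t₁) = ln(273/58.5) / (41.2 − 9.20)
  = 1.540 / 32.00 = 0.04814 hr⁻¹
t½ = ln 2 / k = ln 2 / 0.04814 ≈ 14.4 hours

14.4 hours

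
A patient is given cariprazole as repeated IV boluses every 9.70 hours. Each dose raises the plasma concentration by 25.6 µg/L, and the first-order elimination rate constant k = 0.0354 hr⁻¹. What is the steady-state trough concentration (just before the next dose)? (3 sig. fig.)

Fraction remaining after one interval: e^(−kτ) = e^(−0.03540 × 9.70) = 0.7094
R = 1 / (1 − 0.7094) = 3.441
Css,max = 25.6 × 3.441 = 88.08 µg/L
Css,min = Css,max × e^(−kτ) = 88.08 × 0.7094 ≈ 62.5 µg/L

62.5 µg/L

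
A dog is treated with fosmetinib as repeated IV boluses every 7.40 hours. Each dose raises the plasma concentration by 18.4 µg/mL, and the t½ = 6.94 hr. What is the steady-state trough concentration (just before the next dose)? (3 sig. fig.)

k = ln 2 / 6.94 = 0.09988 hr⁻¹
Fraction remaining after one interval: e^(−kτ) = e^(−0.09988 × 7.40) = 0.4775
R = 1 / (1 − 0.4775) = 1.914
Css,max = 18.4 × 1.914 = 35.22 µg/mL
Css,min = Css,max × e^(−kτ) = 35.22 × 0.4775 ≈ 16.8 µg/mL

16.8 µg/mL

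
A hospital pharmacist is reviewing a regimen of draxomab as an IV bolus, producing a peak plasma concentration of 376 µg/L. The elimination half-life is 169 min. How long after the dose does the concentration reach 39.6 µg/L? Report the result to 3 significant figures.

549 minutes

k = ln 2 / 169 = 0.004101 min⁻¹
C(t) = C₀ e^(−kt)  ⇒  t = ln(C₀/C) / k
t = ln(376/39.6) / 0.004101 = 2.251 / 0.004101 ≈ 549 minutes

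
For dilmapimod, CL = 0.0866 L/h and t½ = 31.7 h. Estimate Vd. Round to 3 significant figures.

3.96 L

k = ln 2 / t½ = ln 2 / 31.7 = 0.02187 h⁻¹
V = CL / k = 0.0866 / 0.02187 ≈ 3.96 L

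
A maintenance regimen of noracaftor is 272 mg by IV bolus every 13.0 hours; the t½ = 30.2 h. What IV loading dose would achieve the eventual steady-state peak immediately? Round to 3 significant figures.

1050 mg

k = ln 2 / 30.2 = 0.02295 h⁻¹
Accumulation ratio R = 1 / (1 − e^(−kτ)) = 1 / (1 − e^(−0.02295×13.0)) = 1 / (1 − 0.7420) = 3.876
Loading dose = maintenance dose × R = 272 × 3.876 ≈ 1050 mg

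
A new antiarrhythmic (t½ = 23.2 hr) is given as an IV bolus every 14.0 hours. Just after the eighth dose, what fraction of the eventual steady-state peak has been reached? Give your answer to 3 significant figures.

k = ln 2 / 23.2 = 0.02988 hr⁻¹
f_n = 1 − e^(−nkτ) = 1 − e^(−8 × 0.02988 × 14.0) = 1 − e^(−3.346) = 1 − 0.03522 ≈ 0.965

0.965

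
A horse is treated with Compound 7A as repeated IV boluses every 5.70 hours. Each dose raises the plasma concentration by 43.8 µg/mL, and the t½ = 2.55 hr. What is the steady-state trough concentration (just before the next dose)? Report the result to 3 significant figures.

k = ln 2 / 2.55 = 0.2718 hr⁻¹
Fraction remaining after one interval: e^(−kτ) = e^(−0.2718 × 5.70) = 0.2124
R = 1 / (1 − 0.2124) = 1.270
Css,max = 43.8 × 1.270 = 55.61 µg/mL
Css,min = Css,max × e^(−kτ) = 55.61 × 0.2124 ≈ 11.8 µg/mL

11.8 µg/mL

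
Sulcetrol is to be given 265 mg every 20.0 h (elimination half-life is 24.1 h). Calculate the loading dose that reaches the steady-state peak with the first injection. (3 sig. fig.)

k = ln 2 / 24.1 = 0.02876 h⁻¹
Accumulation ratio R = 1 / (1 − e^(−kτ)) = 1 / (1 − e^(−0.02876×20.0)) = 1 / (1 − 0.5626) = 2.286
Loading dose = maintenance dose × R = 265 × 2.286 ≈ 606 mg

606 mg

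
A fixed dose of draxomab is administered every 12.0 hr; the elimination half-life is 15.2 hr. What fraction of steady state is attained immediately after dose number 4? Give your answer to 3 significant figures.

k = ln 2 / 15.2 = 0.04560 hr⁻¹
f_n = 1 − e^(−nkτ) = 1 − e^(−4 × 0.04560 × 12.0) = 1 − e^(−2.189) = 1 − 0.1120 ≈ 0.888

0.888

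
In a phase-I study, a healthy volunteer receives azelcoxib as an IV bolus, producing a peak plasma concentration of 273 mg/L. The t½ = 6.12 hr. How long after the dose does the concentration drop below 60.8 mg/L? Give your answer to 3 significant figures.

k = ln 2 / 6.12 = 0.1133 hr⁻¹
C(t) = C₀ e^(−kt)  ⇒  t = ln(C₀/C) / k
t = ln(273/60.8) / 0.1133 = 1.502 / 0.1133 ≈ 13.3 hours

13.3 hours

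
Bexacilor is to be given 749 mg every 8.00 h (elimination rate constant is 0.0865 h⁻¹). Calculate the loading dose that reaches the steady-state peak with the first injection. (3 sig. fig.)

1500 mg

Accumulation ratio R = 1 / (1 − e^(−kτ)) = 1 / (1 − e^(−0.08650×8.00)) = 1 / (1 − 0.5006) = 2.002
Loading dose = maintenance dose × R = 749 × 2.002 ≈ 1500 mg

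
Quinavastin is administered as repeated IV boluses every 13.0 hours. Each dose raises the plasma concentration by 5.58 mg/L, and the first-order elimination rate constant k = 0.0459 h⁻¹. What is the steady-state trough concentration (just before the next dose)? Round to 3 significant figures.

6.84 mg/L

Fraction remaining after one interval: e^(−kτ) = e^(−0.04590 × 13.0) = 0.5506
R = 1 / (1 − 0.5506) = 2.225
Css,max = 5.58 × 2.225 = 12.42 mg/L
Css,min = Css,max × e^(−kτ) = 12.42 × 0.5506 ≈ 6.84 mg/L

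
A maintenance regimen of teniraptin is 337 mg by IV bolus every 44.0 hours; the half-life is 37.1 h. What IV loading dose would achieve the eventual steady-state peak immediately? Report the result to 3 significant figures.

k = ln 2 / 37.1 = 0.01868 h⁻¹
Accumulation ratio R = 1 / (1 − e^(−kτ)) = 1 / (1 − e^(−0.01868×44.0)) = 1 / (1 − 0.4395) = 1.784
Loading dose = maintenance dose × R = 337 × 1.784 ≈ 601 mg

601 mg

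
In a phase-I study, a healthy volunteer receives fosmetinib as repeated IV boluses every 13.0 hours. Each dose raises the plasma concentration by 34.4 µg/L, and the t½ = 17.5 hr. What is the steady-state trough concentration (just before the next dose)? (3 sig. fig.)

k = ln 2 / 17.5 = 0.03961 hr⁻¹
Fraction remaining after one interval: e^(−kτ) = e^(−0.03961 × 13.0) = 0.5976
R = 1 / (1 − 0.5976) = 2.485
Css,max = 34.4 × 2.485 = 85.48 µg/L
Css,min = Css,max × e^(−kτ) = 85.48 × 0.5976 ≈ 51.1 µg/L

51.1 µg/L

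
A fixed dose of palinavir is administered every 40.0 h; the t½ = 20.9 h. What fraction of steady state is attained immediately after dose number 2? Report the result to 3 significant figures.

k = ln 2 / 20.9 = 0.03316 h⁻¹
f_n = 1 − e^(−nkτ) = 1 − e^(−2 × 0.03316 × 40.0) = 1 − e^(−2.653) = 1 − 0.07043 ≈ 0.930

0.930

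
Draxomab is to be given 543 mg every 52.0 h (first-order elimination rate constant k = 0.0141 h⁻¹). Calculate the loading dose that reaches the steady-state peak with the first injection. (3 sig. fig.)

Accumulation ratio R = 1 / (1 − e^(−kτ)) = 1 / (1 − e^(−0.01410×52.0)) = 1 / (1 − 0.4804) = 1.924
Loading dose = maintenance dose × R = 543 × 1.924 ≈ 1040 mg

1040 mg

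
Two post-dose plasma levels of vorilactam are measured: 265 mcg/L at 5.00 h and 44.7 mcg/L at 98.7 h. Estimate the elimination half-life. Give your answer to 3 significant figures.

36.5 hours

k = ln(C₁/C₂) / (t₂ − t₁) = ln(265/44.7) / (98.7 − 5.00)
  = 1.780 / 93.70 = 0.01899 h⁻¹
t½ = ln 2 / k = ln 2 / 0.01899 ≈ 36.5 hours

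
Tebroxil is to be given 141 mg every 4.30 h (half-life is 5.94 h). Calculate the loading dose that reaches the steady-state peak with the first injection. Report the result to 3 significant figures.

357 mg

k = ln 2 / 5.94 = 0.1167 h⁻¹
Accumulation ratio R = 1 / (1 − e^(−kτ)) = 1 / (1 − e^(−0.1167×4.30)) = 1 / (1 − 0.6055) = 2.535
Loading dose = maintenance dose × R = 141 × 2.535 ≈ 357 mg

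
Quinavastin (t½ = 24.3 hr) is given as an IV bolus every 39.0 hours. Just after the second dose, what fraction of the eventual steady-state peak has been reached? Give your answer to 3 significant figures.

0.892

k = ln 2 / 24.3 = 0.02852 hr⁻¹
f_n = 1 − e^(−nkτ) = 1 − e^(−2 × 0.02852 × 39.0) = 1 − e^(−2.225) = 1 − 0.1081 ≈ 0.892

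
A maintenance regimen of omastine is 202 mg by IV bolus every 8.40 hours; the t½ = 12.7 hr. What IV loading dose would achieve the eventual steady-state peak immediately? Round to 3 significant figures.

549 mg

k = ln 2 / 12.7 = 0.05458 hr⁻¹
Accumulation ratio R = 1 / (1 − e^(−kτ)) = 1 / (1 − e^(−0.05458×8.40)) = 1 / (1 − 0.6323) = 2.719
Loading dose = maintenance dose × R = 202 × 2.719 ≈ 549 mg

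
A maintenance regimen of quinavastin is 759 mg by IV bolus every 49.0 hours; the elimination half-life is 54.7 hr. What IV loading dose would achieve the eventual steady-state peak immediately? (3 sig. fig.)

k = ln 2 / 54.7 = 0.01267 hr⁻¹
Accumulation ratio R = 1 / (1 − e^(−kτ)) = 1 / (1 − e^(−0.01267×49.0)) = 1 / (1 − 0.5375) = 2.162
Loading dose = maintenance dose × R = 759 × 2.162 ≈ 1640 mg

1640 mg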